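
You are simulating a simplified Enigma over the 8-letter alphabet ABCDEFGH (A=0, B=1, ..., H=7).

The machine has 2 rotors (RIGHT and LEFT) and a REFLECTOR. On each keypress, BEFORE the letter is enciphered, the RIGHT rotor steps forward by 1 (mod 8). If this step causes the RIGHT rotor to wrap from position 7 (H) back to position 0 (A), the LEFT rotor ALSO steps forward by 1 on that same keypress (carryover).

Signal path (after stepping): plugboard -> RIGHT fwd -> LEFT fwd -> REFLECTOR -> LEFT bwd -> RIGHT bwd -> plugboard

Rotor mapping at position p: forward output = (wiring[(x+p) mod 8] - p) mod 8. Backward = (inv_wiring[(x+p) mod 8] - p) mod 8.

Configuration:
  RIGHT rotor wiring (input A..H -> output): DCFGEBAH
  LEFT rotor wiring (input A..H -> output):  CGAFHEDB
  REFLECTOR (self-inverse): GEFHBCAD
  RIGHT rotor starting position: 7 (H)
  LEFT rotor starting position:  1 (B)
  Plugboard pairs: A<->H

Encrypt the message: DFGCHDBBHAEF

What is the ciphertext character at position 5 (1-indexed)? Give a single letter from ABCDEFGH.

Char 1 ('D'): step: R->0, L->2 (L advanced); D->plug->D->R->G->L->A->refl->G->L'->A->R'->G->plug->G
Char 2 ('F'): step: R->1, L=2; F->plug->F->R->H->L->E->refl->B->L'->E->R'->B->plug->B
Char 3 ('G'): step: R->2, L=2; G->plug->G->R->B->L->D->refl->H->L'->F->R'->F->plug->F
Char 4 ('C'): step: R->3, L=2; C->plug->C->R->G->L->A->refl->G->L'->A->R'->F->plug->F
Char 5 ('H'): step: R->4, L=2; H->plug->A->R->A->L->G->refl->A->L'->G->R'->F->plug->F

F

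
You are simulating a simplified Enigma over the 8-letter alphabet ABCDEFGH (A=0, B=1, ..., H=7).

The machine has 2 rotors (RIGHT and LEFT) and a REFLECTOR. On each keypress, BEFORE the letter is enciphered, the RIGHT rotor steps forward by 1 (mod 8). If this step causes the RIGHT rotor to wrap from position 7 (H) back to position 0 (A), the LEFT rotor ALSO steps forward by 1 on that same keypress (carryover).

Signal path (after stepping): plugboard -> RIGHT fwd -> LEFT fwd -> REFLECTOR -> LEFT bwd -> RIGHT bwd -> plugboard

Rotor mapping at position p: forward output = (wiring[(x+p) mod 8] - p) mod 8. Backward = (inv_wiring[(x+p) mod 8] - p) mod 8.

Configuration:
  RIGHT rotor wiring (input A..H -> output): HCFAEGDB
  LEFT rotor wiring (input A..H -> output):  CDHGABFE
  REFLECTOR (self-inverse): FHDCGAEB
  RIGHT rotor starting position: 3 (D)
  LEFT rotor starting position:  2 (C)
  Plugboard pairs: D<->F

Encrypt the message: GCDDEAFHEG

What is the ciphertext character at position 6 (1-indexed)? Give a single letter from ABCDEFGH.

Char 1 ('G'): step: R->4, L=2; G->plug->G->R->B->L->E->refl->G->L'->C->R'->B->plug->B
Char 2 ('C'): step: R->5, L=2; C->plug->C->R->E->L->D->refl->C->L'->F->R'->E->plug->E
Char 3 ('D'): step: R->6, L=2; D->plug->F->R->C->L->G->refl->E->L'->B->R'->C->plug->C
Char 4 ('D'): step: R->7, L=2; D->plug->F->R->F->L->C->refl->D->L'->E->R'->H->plug->H
Char 5 ('E'): step: R->0, L->3 (L advanced); E->plug->E->R->E->L->B->refl->H->L'->F->R'->C->plug->C
Char 6 ('A'): step: R->1, L=3; A->plug->A->R->B->L->F->refl->A->L'->G->R'->H->plug->H

H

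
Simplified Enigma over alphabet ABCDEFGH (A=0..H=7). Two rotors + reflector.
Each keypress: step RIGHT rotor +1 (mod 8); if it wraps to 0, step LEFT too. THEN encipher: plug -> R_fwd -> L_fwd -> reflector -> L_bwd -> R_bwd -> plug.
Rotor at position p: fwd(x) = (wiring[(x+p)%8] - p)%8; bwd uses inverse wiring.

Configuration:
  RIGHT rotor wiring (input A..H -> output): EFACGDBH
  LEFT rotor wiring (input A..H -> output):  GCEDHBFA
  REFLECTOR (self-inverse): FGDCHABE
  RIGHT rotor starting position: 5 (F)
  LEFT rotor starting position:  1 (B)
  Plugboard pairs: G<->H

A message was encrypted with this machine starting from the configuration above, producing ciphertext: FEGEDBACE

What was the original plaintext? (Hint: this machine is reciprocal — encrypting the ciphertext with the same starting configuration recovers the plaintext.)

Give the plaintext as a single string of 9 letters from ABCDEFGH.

Char 1 ('F'): step: R->6, L=1; F->plug->F->R->E->L->A->refl->F->L'->H->R'->D->plug->D
Char 2 ('E'): step: R->7, L=1; E->plug->E->R->D->L->G->refl->B->L'->A->R'->A->plug->A
Char 3 ('G'): step: R->0, L->2 (L advanced); G->plug->H->R->H->L->A->refl->F->L'->C->R'->D->plug->D
Char 4 ('E'): step: R->1, L=2; E->plug->E->R->C->L->F->refl->A->L'->H->R'->B->plug->B
Char 5 ('D'): step: R->2, L=2; D->plug->D->R->B->L->B->refl->G->L'->F->R'->F->plug->F
Char 6 ('B'): step: R->3, L=2; B->plug->B->R->D->L->H->refl->E->L'->G->R'->D->plug->D
Char 7 ('A'): step: R->4, L=2; A->plug->A->R->C->L->F->refl->A->L'->H->R'->B->plug->B
Char 8 ('C'): step: R->5, L=2; C->plug->C->R->C->L->F->refl->A->L'->H->R'->D->plug->D
Char 9 ('E'): step: R->6, L=2; E->plug->E->R->C->L->F->refl->A->L'->H->R'->D->plug->D

Answer: DADBFDBDD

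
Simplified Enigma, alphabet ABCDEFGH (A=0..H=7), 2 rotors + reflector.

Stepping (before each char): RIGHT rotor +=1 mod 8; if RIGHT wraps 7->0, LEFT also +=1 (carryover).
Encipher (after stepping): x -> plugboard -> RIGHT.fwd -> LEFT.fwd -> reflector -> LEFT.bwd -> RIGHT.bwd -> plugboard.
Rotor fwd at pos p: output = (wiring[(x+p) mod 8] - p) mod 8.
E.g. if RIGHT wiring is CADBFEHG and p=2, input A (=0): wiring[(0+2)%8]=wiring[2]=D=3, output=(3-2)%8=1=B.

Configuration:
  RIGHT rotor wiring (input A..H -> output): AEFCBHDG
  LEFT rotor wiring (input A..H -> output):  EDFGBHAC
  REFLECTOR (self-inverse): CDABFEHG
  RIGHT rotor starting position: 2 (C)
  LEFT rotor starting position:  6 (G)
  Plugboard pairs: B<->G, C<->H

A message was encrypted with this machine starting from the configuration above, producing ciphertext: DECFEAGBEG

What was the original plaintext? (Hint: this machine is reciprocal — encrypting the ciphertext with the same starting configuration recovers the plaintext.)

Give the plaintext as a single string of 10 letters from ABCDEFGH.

Char 1 ('D'): step: R->3, L=6; D->plug->D->R->A->L->C->refl->A->L'->F->R'->F->plug->F
Char 2 ('E'): step: R->4, L=6; E->plug->E->R->E->L->H->refl->G->L'->C->R'->D->plug->D
Char 3 ('C'): step: R->5, L=6; C->plug->H->R->E->L->H->refl->G->L'->C->R'->A->plug->A
Char 4 ('F'): step: R->6, L=6; F->plug->F->R->E->L->H->refl->G->L'->C->R'->C->plug->H
Char 5 ('E'): step: R->7, L=6; E->plug->E->R->D->L->F->refl->E->L'->B->R'->B->plug->G
Char 6 ('A'): step: R->0, L->7 (L advanced); A->plug->A->R->A->L->D->refl->B->L'->H->R'->F->plug->F
Char 7 ('G'): step: R->1, L=7; G->plug->B->R->E->L->H->refl->G->L'->D->R'->A->plug->A
Char 8 ('B'): step: R->2, L=7; B->plug->G->R->G->L->A->refl->C->L'->F->R'->D->plug->D
Char 9 ('E'): step: R->3, L=7; E->plug->E->R->D->L->G->refl->H->L'->E->R'->C->plug->H
Char 10 ('G'): step: R->4, L=7; G->plug->B->R->D->L->G->refl->H->L'->E->R'->E->plug->E

Answer: FDAHGFADHE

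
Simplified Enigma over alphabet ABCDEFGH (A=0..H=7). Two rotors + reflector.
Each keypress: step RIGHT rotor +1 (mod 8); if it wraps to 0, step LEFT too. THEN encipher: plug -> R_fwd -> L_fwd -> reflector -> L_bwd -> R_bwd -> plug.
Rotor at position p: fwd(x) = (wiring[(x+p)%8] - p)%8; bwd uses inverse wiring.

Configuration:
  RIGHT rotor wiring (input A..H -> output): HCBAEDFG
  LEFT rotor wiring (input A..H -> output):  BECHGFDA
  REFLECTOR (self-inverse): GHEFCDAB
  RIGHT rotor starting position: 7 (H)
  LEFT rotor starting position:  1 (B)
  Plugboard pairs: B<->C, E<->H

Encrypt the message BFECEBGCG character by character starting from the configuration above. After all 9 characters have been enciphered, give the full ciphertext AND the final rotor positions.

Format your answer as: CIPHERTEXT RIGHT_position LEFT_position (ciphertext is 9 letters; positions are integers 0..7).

Char 1 ('B'): step: R->0, L->2 (L advanced); B->plug->C->R->B->L->F->refl->D->L'->D->R'->F->plug->F
Char 2 ('F'): step: R->1, L=2; F->plug->F->R->E->L->B->refl->H->L'->G->R'->H->plug->E
Char 3 ('E'): step: R->2, L=2; E->plug->H->R->A->L->A->refl->G->L'->F->R'->G->plug->G
Char 4 ('C'): step: R->3, L=2; C->plug->B->R->B->L->F->refl->D->L'->D->R'->E->plug->H
Char 5 ('E'): step: R->4, L=2; E->plug->H->R->E->L->B->refl->H->L'->G->R'->F->plug->F
Char 6 ('B'): step: R->5, L=2; B->plug->C->R->B->L->F->refl->D->L'->D->R'->G->plug->G
Char 7 ('G'): step: R->6, L=2; G->plug->G->R->G->L->H->refl->B->L'->E->R'->D->plug->D
Char 8 ('C'): step: R->7, L=2; C->plug->B->R->A->L->A->refl->G->L'->F->R'->F->plug->F
Char 9 ('G'): step: R->0, L->3 (L advanced); G->plug->G->R->F->L->G->refl->A->L'->D->R'->F->plug->F
Final: ciphertext=FEGHFGDFF, RIGHT=0, LEFT=3

Answer: FEGHFGDFF 0 3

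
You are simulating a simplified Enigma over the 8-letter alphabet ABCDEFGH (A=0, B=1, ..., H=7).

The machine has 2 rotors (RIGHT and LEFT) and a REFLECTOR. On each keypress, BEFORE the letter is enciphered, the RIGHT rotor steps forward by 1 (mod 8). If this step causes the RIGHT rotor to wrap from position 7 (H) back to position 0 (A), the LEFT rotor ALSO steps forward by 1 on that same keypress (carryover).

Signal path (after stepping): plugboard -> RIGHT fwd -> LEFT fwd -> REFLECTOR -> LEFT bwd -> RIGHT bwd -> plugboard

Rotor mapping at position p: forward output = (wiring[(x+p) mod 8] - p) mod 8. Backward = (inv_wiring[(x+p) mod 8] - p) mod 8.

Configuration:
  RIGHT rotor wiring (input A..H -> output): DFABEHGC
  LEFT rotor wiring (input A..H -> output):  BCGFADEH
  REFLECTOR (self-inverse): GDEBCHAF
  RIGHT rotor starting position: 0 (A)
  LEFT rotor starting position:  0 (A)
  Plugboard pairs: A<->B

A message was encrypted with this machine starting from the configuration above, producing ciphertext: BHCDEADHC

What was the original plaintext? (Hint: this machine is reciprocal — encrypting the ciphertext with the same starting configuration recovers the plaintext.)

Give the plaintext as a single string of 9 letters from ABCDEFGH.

Char 1 ('B'): step: R->1, L=0; B->plug->A->R->E->L->A->refl->G->L'->C->R'->H->plug->H
Char 2 ('H'): step: R->2, L=0; H->plug->H->R->D->L->F->refl->H->L'->H->R'->B->plug->A
Char 3 ('C'): step: R->3, L=0; C->plug->C->R->E->L->A->refl->G->L'->C->R'->G->plug->G
Char 4 ('D'): step: R->4, L=0; D->plug->D->R->G->L->E->refl->C->L'->B->R'->F->plug->F
Char 5 ('E'): step: R->5, L=0; E->plug->E->R->A->L->B->refl->D->L'->F->R'->C->plug->C
Char 6 ('A'): step: R->6, L=0; A->plug->B->R->E->L->A->refl->G->L'->C->R'->E->plug->E
Char 7 ('D'): step: R->7, L=0; D->plug->D->R->B->L->C->refl->E->L'->G->R'->C->plug->C
Char 8 ('H'): step: R->0, L->1 (L advanced); H->plug->H->R->C->L->E->refl->C->L'->E->R'->E->plug->E
Char 9 ('C'): step: R->1, L=1; C->plug->C->R->A->L->B->refl->D->L'->F->R'->F->plug->F

Answer: HAGFCECEF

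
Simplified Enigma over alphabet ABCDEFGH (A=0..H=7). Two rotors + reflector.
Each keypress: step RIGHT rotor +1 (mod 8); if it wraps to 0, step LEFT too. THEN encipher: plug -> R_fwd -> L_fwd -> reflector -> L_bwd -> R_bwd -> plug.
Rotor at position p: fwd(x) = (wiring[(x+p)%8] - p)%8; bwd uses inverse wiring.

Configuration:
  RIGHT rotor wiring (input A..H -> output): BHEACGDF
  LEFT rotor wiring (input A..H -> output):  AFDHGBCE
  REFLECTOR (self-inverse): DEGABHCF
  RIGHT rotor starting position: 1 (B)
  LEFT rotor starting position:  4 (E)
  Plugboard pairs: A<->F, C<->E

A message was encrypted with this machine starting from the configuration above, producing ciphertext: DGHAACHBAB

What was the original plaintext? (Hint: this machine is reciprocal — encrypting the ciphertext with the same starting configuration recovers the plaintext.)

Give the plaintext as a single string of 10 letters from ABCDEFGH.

Answer: HFCGHFAGDD

Derivation:
Char 1 ('D'): step: R->2, L=4; D->plug->D->R->E->L->E->refl->B->L'->F->R'->H->plug->H
Char 2 ('G'): step: R->3, L=4; G->plug->G->R->E->L->E->refl->B->L'->F->R'->A->plug->F
Char 3 ('H'): step: R->4, L=4; H->plug->H->R->E->L->E->refl->B->L'->F->R'->E->plug->C
Char 4 ('A'): step: R->5, L=4; A->plug->F->R->H->L->D->refl->A->L'->D->R'->G->plug->G
Char 5 ('A'): step: R->6, L=4; A->plug->F->R->C->L->G->refl->C->L'->A->R'->H->plug->H
Char 6 ('C'): step: R->7, L=4; C->plug->E->R->B->L->F->refl->H->L'->G->R'->A->plug->F
Char 7 ('H'): step: R->0, L->5 (L advanced); H->plug->H->R->F->L->G->refl->C->L'->G->R'->F->plug->A
Char 8 ('B'): step: R->1, L=5; B->plug->B->R->D->L->D->refl->A->L'->E->R'->G->plug->G
Char 9 ('A'): step: R->2, L=5; A->plug->F->R->D->L->D->refl->A->L'->E->R'->D->plug->D
Char 10 ('B'): step: R->3, L=5; B->plug->B->R->H->L->B->refl->E->L'->A->R'->D->plug->D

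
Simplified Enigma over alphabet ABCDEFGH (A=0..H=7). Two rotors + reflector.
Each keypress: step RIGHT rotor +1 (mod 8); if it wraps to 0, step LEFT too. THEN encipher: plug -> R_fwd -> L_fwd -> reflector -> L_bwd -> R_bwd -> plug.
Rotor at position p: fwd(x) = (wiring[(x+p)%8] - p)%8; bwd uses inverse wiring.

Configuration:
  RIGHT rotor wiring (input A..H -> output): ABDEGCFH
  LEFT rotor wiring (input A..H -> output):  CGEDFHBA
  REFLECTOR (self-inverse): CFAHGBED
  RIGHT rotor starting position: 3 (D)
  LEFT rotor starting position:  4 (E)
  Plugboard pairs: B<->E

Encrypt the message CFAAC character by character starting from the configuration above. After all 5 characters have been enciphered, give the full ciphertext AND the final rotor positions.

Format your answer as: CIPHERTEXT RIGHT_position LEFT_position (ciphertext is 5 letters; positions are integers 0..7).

Answer: GAECD 0 5

Derivation:
Char 1 ('C'): step: R->4, L=4; C->plug->C->R->B->L->D->refl->H->L'->H->R'->G->plug->G
Char 2 ('F'): step: R->5, L=4; F->plug->F->R->G->L->A->refl->C->L'->F->R'->A->plug->A
Char 3 ('A'): step: R->6, L=4; A->plug->A->R->H->L->H->refl->D->L'->B->R'->B->plug->E
Char 4 ('A'): step: R->7, L=4; A->plug->A->R->A->L->B->refl->F->L'->C->R'->C->plug->C
Char 5 ('C'): step: R->0, L->5 (L advanced); C->plug->C->R->D->L->F->refl->B->L'->E->R'->D->plug->D
Final: ciphertext=GAECD, RIGHT=0, LEFT=5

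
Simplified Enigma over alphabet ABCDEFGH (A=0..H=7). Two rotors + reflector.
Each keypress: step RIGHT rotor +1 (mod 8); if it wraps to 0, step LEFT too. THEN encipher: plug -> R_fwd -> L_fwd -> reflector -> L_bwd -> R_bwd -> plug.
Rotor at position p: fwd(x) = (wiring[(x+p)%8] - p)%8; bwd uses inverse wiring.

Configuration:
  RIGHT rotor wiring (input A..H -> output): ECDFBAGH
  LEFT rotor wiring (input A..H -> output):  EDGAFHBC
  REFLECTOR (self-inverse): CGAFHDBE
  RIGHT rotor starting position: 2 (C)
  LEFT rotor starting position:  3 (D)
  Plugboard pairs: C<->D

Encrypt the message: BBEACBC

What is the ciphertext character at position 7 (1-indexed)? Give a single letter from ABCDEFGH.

Char 1 ('B'): step: R->3, L=3; B->plug->B->R->G->L->A->refl->C->L'->B->R'->F->plug->F
Char 2 ('B'): step: R->4, L=3; B->plug->B->R->E->L->H->refl->E->L'->C->R'->C->plug->D
Char 3 ('E'): step: R->5, L=3; E->plug->E->R->F->L->B->refl->G->L'->D->R'->A->plug->A
Char 4 ('A'): step: R->6, L=3; A->plug->A->R->A->L->F->refl->D->L'->H->R'->F->plug->F
Char 5 ('C'): step: R->7, L=3; C->plug->D->R->E->L->H->refl->E->L'->C->R'->F->plug->F
Char 6 ('B'): step: R->0, L->4 (L advanced); B->plug->B->R->C->L->F->refl->D->L'->B->R'->E->plug->E
Char 7 ('C'): step: R->1, L=4; C->plug->D->R->A->L->B->refl->G->L'->D->R'->H->plug->H

H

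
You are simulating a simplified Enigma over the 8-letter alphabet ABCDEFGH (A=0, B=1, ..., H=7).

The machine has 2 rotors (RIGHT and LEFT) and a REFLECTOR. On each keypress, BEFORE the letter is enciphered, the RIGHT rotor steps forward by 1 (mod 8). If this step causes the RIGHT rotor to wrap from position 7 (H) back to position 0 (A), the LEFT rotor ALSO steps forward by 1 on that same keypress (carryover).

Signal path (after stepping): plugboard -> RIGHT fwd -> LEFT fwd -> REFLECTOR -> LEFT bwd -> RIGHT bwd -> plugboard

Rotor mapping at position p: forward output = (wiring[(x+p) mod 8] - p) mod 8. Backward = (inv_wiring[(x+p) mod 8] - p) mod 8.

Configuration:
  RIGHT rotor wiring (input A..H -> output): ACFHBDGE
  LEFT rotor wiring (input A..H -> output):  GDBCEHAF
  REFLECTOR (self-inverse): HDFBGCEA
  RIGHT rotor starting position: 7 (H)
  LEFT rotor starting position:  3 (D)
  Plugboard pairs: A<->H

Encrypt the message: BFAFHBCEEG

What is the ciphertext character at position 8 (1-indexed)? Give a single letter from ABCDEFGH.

Char 1 ('B'): step: R->0, L->4 (L advanced); B->plug->B->R->C->L->E->refl->G->L'->H->R'->D->plug->D
Char 2 ('F'): step: R->1, L=4; F->plug->F->R->F->L->H->refl->A->L'->A->R'->D->plug->D
Char 3 ('A'): step: R->2, L=4; A->plug->H->R->A->L->A->refl->H->L'->F->R'->B->plug->B
Char 4 ('F'): step: R->3, L=4; F->plug->F->R->F->L->H->refl->A->L'->A->R'->C->plug->C
Char 5 ('H'): step: R->4, L=4; H->plug->A->R->F->L->H->refl->A->L'->A->R'->D->plug->D
Char 6 ('B'): step: R->5, L=4; B->plug->B->R->B->L->D->refl->B->L'->D->R'->D->plug->D
Char 7 ('C'): step: R->6, L=4; C->plug->C->R->C->L->E->refl->G->L'->H->R'->E->plug->E
Char 8 ('E'): step: R->7, L=4; E->plug->E->R->A->L->A->refl->H->L'->F->R'->A->plug->H

H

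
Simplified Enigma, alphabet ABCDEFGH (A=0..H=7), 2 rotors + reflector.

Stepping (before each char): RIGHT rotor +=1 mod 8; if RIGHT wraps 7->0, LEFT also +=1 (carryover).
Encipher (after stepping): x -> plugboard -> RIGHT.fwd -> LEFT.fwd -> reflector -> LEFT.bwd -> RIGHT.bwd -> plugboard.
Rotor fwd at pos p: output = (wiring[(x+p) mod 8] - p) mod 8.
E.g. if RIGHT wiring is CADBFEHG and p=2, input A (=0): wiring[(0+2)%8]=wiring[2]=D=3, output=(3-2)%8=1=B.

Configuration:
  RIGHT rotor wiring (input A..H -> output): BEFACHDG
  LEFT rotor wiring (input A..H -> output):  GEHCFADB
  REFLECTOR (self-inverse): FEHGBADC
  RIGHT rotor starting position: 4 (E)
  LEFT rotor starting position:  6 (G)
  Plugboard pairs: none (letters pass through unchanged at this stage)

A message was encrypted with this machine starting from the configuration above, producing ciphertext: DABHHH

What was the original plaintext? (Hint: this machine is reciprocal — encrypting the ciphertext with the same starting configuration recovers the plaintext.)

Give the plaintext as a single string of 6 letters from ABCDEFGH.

Answer: HGGFDA

Derivation:
Char 1 ('D'): step: R->5, L=6; D->plug->D->R->E->L->B->refl->E->L'->F->R'->H->plug->H
Char 2 ('A'): step: R->6, L=6; A->plug->A->R->F->L->E->refl->B->L'->E->R'->G->plug->G
Char 3 ('B'): step: R->7, L=6; B->plug->B->R->C->L->A->refl->F->L'->A->R'->G->plug->G
Char 4 ('H'): step: R->0, L->7 (L advanced); H->plug->H->R->G->L->B->refl->E->L'->H->R'->F->plug->F
Char 5 ('H'): step: R->1, L=7; H->plug->H->R->A->L->C->refl->H->L'->B->R'->D->plug->D
Char 6 ('H'): step: R->2, L=7; H->plug->H->R->C->L->F->refl->A->L'->D->R'->A->plug->A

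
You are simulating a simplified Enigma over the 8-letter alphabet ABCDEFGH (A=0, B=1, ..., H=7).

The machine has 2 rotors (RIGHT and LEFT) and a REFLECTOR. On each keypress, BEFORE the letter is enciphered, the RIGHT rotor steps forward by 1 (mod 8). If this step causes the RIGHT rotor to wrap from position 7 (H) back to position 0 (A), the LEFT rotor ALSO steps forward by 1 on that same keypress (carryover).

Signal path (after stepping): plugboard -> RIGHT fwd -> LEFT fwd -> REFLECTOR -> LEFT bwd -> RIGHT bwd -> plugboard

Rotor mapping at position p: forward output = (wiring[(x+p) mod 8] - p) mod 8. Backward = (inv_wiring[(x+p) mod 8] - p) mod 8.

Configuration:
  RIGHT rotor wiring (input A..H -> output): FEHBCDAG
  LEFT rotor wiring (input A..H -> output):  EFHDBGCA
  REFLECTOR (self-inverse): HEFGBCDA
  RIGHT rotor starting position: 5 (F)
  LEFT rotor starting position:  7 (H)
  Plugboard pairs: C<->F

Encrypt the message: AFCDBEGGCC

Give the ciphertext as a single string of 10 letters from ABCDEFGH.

Char 1 ('A'): step: R->6, L=7; A->plug->A->R->C->L->G->refl->D->L'->H->R'->C->plug->F
Char 2 ('F'): step: R->7, L=7; F->plug->C->R->F->L->C->refl->F->L'->B->R'->H->plug->H
Char 3 ('C'): step: R->0, L->0 (L advanced); C->plug->F->R->D->L->D->refl->G->L'->F->R'->A->plug->A
Char 4 ('D'): step: R->1, L=0; D->plug->D->R->B->L->F->refl->C->L'->G->R'->B->plug->B
Char 5 ('B'): step: R->2, L=0; B->plug->B->R->H->L->A->refl->H->L'->C->R'->H->plug->H
Char 6 ('E'): step: R->3, L=0; E->plug->E->R->D->L->D->refl->G->L'->F->R'->D->plug->D
Char 7 ('G'): step: R->4, L=0; G->plug->G->R->D->L->D->refl->G->L'->F->R'->H->plug->H
Char 8 ('G'): step: R->5, L=0; G->plug->G->R->E->L->B->refl->E->L'->A->R'->D->plug->D
Char 9 ('C'): step: R->6, L=0; C->plug->F->R->D->L->D->refl->G->L'->F->R'->H->plug->H
Char 10 ('C'): step: R->7, L=0; C->plug->F->R->D->L->D->refl->G->L'->F->R'->C->plug->F

Answer: FHABHDHDHF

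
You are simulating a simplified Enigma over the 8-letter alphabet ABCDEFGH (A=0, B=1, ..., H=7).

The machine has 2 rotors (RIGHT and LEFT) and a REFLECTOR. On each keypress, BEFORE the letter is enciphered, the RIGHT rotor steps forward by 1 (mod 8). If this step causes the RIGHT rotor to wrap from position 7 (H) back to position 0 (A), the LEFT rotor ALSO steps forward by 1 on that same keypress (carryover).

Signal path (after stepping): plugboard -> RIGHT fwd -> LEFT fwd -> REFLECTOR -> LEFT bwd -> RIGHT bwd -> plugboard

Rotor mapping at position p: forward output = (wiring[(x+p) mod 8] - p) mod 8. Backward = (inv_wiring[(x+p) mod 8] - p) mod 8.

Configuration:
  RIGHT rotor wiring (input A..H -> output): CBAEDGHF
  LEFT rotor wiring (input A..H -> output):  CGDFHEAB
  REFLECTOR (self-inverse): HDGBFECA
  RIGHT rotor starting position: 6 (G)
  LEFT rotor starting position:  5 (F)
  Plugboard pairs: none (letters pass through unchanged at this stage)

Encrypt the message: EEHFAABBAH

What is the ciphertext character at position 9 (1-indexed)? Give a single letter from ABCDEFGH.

Char 1 ('E'): step: R->7, L=5; E->plug->E->R->F->L->G->refl->C->L'->H->R'->G->plug->G
Char 2 ('E'): step: R->0, L->6 (L advanced); E->plug->E->R->D->L->A->refl->H->L'->F->R'->H->plug->H
Char 3 ('H'): step: R->1, L=6; H->plug->H->R->B->L->D->refl->B->L'->G->R'->F->plug->F
Char 4 ('F'): step: R->2, L=6; F->plug->F->R->D->L->A->refl->H->L'->F->R'->E->plug->E
Char 5 ('A'): step: R->3, L=6; A->plug->A->R->B->L->D->refl->B->L'->G->R'->G->plug->G
Char 6 ('A'): step: R->4, L=6; A->plug->A->R->H->L->G->refl->C->L'->A->R'->H->plug->H
Char 7 ('B'): step: R->5, L=6; B->plug->B->R->C->L->E->refl->F->L'->E->R'->E->plug->E
Char 8 ('B'): step: R->6, L=6; B->plug->B->R->H->L->G->refl->C->L'->A->R'->H->plug->H
Char 9 ('A'): step: R->7, L=6; A->plug->A->R->G->L->B->refl->D->L'->B->R'->D->plug->D

D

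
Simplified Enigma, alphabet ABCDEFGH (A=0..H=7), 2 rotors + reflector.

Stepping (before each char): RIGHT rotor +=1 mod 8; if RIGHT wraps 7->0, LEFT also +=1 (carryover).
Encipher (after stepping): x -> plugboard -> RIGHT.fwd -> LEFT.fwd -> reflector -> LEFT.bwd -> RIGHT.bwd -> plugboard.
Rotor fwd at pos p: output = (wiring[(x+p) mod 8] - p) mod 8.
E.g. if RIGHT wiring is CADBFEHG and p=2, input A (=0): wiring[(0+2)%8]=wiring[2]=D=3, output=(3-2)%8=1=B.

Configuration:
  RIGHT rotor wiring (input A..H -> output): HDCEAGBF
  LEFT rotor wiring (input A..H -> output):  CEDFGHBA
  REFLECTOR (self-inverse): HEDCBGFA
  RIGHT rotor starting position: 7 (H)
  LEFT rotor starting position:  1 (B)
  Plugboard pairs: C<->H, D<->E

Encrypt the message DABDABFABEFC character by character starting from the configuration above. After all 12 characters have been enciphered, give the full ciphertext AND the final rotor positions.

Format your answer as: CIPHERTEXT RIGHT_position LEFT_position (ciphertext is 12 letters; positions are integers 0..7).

Answer: HFAGGDDHEDEB 3 3

Derivation:
Char 1 ('D'): step: R->0, L->2 (L advanced); D->plug->E->R->A->L->B->refl->E->L'->C->R'->C->plug->H
Char 2 ('A'): step: R->1, L=2; A->plug->A->R->C->L->E->refl->B->L'->A->R'->F->plug->F
Char 3 ('B'): step: R->2, L=2; B->plug->B->R->C->L->E->refl->B->L'->A->R'->A->plug->A
Char 4 ('D'): step: R->3, L=2; D->plug->E->R->C->L->E->refl->B->L'->A->R'->G->plug->G
Char 5 ('A'): step: R->4, L=2; A->plug->A->R->E->L->H->refl->A->L'->G->R'->G->plug->G
Char 6 ('B'): step: R->5, L=2; B->plug->B->R->E->L->H->refl->A->L'->G->R'->E->plug->D
Char 7 ('F'): step: R->6, L=2; F->plug->F->R->G->L->A->refl->H->L'->E->R'->E->plug->D
Char 8 ('A'): step: R->7, L=2; A->plug->A->R->G->L->A->refl->H->L'->E->R'->C->plug->H
Char 9 ('B'): step: R->0, L->3 (L advanced); B->plug->B->R->D->L->G->refl->F->L'->E->R'->D->plug->E
Char 10 ('E'): step: R->1, L=3; E->plug->D->R->H->L->A->refl->H->L'->F->R'->E->plug->D
Char 11 ('F'): step: R->2, L=3; F->plug->F->R->D->L->G->refl->F->L'->E->R'->D->plug->E
Char 12 ('C'): step: R->3, L=3; C->plug->H->R->H->L->A->refl->H->L'->F->R'->B->plug->B
Final: ciphertext=HFAGGDDHEDEB, RIGHT=3, LEFT=3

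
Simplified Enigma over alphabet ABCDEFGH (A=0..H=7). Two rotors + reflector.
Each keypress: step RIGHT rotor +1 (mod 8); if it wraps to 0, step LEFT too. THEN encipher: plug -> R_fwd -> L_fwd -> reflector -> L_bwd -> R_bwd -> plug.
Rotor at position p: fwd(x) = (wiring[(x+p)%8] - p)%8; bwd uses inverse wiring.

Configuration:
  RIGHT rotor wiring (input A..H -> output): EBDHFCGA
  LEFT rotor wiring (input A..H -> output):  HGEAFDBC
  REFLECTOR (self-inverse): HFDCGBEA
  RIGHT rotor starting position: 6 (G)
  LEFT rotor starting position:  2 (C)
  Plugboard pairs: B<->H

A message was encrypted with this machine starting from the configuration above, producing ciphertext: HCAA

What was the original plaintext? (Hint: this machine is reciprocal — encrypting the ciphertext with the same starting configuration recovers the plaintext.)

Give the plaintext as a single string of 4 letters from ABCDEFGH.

Char 1 ('H'): step: R->7, L=2; H->plug->B->R->F->L->A->refl->H->L'->E->R'->D->plug->D
Char 2 ('C'): step: R->0, L->3 (L advanced); C->plug->C->R->D->L->G->refl->E->L'->F->R'->E->plug->E
Char 3 ('A'): step: R->1, L=3; A->plug->A->R->A->L->F->refl->B->L'->H->R'->G->plug->G
Char 4 ('A'): step: R->2, L=3; A->plug->A->R->B->L->C->refl->D->L'->G->R'->F->plug->F

Answer: DEGF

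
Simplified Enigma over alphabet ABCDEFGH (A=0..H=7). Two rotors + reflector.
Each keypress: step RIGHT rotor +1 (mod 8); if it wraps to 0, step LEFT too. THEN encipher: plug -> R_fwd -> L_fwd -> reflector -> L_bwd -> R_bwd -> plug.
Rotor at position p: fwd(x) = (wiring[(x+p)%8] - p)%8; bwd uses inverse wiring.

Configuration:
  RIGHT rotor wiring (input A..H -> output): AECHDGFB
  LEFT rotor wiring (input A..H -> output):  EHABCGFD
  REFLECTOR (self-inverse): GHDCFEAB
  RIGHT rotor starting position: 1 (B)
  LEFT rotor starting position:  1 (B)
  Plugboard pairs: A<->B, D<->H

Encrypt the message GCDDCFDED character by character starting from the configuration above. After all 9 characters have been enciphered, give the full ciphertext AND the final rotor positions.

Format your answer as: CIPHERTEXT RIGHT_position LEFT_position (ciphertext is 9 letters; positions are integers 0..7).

Char 1 ('G'): step: R->2, L=1; G->plug->G->R->G->L->C->refl->D->L'->H->R'->F->plug->F
Char 2 ('C'): step: R->3, L=1; C->plug->C->R->D->L->B->refl->H->L'->B->R'->G->plug->G
Char 3 ('D'): step: R->4, L=1; D->plug->H->R->D->L->B->refl->H->L'->B->R'->C->plug->C
Char 4 ('D'): step: R->5, L=1; D->plug->H->R->G->L->C->refl->D->L'->H->R'->E->plug->E
Char 5 ('C'): step: R->6, L=1; C->plug->C->R->C->L->A->refl->G->L'->A->R'->H->plug->D
Char 6 ('F'): step: R->7, L=1; F->plug->F->R->E->L->F->refl->E->L'->F->R'->C->plug->C
Char 7 ('D'): step: R->0, L->2 (L advanced); D->plug->H->R->B->L->H->refl->B->L'->F->R'->G->plug->G
Char 8 ('E'): step: R->1, L=2; E->plug->E->R->F->L->B->refl->H->L'->B->R'->B->plug->A
Char 9 ('D'): step: R->2, L=2; D->plug->H->R->C->L->A->refl->G->L'->A->R'->A->plug->B
Final: ciphertext=FGCEDCGAB, RIGHT=2, LEFT=2

Answer: FGCEDCGAB 2 2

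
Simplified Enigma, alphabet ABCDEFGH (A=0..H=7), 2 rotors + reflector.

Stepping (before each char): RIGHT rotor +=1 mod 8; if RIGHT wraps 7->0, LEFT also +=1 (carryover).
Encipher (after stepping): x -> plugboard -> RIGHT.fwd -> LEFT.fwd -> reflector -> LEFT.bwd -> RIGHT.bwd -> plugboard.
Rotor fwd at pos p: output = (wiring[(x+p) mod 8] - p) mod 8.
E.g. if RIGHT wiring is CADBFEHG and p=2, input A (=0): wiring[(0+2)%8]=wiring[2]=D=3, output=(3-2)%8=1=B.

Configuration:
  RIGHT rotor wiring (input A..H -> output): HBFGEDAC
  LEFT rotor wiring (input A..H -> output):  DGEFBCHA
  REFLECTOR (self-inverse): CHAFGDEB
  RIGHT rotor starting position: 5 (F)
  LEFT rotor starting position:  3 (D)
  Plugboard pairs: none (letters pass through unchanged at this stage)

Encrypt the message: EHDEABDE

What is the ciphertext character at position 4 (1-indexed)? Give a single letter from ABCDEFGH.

Char 1 ('E'): step: R->6, L=3; E->plug->E->R->H->L->B->refl->H->L'->C->R'->A->plug->A
Char 2 ('H'): step: R->7, L=3; H->plug->H->R->B->L->G->refl->E->L'->D->R'->A->plug->A
Char 3 ('D'): step: R->0, L->4 (L advanced); D->plug->D->R->G->L->A->refl->C->L'->F->R'->C->plug->C
Char 4 ('E'): step: R->1, L=4; E->plug->E->R->C->L->D->refl->F->L'->A->R'->A->plug->A

A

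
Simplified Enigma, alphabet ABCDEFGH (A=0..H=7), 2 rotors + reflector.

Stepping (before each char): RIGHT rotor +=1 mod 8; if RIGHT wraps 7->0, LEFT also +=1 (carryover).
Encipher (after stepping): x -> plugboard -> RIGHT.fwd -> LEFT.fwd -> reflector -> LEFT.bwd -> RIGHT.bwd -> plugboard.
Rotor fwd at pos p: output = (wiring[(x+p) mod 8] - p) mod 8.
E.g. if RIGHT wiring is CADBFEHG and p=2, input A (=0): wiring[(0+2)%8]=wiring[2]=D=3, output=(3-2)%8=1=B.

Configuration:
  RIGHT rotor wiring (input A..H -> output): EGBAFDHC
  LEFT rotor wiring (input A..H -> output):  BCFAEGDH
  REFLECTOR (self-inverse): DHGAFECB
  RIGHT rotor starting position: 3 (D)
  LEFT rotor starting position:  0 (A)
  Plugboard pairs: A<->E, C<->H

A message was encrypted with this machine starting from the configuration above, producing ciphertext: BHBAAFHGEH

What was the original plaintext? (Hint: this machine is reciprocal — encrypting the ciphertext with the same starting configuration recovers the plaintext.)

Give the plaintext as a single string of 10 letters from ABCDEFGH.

Char 1 ('B'): step: R->4, L=0; B->plug->B->R->H->L->H->refl->B->L'->A->R'->E->plug->A
Char 2 ('H'): step: R->5, L=0; H->plug->C->R->F->L->G->refl->C->L'->B->R'->E->plug->A
Char 3 ('B'): step: R->6, L=0; B->plug->B->R->E->L->E->refl->F->L'->C->R'->F->plug->F
Char 4 ('A'): step: R->7, L=0; A->plug->E->R->B->L->C->refl->G->L'->F->R'->B->plug->B
Char 5 ('A'): step: R->0, L->1 (L advanced); A->plug->E->R->F->L->C->refl->G->L'->G->R'->B->plug->B
Char 6 ('F'): step: R->1, L=1; F->plug->F->R->G->L->G->refl->C->L'->F->R'->A->plug->E
Char 7 ('H'): step: R->2, L=1; H->plug->C->R->D->L->D->refl->A->L'->H->R'->A->plug->E
Char 8 ('G'): step: R->3, L=1; G->plug->G->R->D->L->D->refl->A->L'->H->R'->E->plug->A
Char 9 ('E'): step: R->4, L=1; E->plug->A->R->B->L->E->refl->F->L'->E->R'->H->plug->C
Char 10 ('H'): step: R->5, L=1; H->plug->C->R->F->L->C->refl->G->L'->G->R'->A->plug->E

Answer: AAFBBEEACE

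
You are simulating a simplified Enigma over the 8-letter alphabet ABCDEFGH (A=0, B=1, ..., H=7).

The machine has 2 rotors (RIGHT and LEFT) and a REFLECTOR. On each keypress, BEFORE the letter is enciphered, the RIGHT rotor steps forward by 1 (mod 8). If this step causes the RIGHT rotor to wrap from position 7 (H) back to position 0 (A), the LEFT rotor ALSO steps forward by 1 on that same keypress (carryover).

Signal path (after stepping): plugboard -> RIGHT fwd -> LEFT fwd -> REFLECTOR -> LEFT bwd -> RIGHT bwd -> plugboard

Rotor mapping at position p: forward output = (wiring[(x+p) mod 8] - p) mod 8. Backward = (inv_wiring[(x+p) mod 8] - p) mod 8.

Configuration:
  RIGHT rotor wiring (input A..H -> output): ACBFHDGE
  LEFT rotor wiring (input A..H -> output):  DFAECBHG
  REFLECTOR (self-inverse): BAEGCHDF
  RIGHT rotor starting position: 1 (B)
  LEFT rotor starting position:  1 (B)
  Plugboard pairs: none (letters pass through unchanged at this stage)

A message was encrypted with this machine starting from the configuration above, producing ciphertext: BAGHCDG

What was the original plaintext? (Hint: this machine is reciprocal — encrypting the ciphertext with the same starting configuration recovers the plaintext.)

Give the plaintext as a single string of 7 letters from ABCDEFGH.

Char 1 ('B'): step: R->2, L=1; B->plug->B->R->D->L->B->refl->A->L'->E->R'->E->plug->E
Char 2 ('A'): step: R->3, L=1; A->plug->A->R->C->L->D->refl->G->L'->F->R'->F->plug->F
Char 3 ('G'): step: R->4, L=1; G->plug->G->R->F->L->G->refl->D->L'->C->R'->C->plug->C
Char 4 ('H'): step: R->5, L=1; H->plug->H->R->C->L->D->refl->G->L'->F->R'->E->plug->E
Char 5 ('C'): step: R->6, L=1; C->plug->C->R->C->L->D->refl->G->L'->F->R'->H->plug->H
Char 6 ('D'): step: R->7, L=1; D->plug->D->R->C->L->D->refl->G->L'->F->R'->A->plug->A
Char 7 ('G'): step: R->0, L->2 (L advanced); G->plug->G->R->G->L->B->refl->A->L'->C->R'->B->plug->B

Answer: EFCEHAB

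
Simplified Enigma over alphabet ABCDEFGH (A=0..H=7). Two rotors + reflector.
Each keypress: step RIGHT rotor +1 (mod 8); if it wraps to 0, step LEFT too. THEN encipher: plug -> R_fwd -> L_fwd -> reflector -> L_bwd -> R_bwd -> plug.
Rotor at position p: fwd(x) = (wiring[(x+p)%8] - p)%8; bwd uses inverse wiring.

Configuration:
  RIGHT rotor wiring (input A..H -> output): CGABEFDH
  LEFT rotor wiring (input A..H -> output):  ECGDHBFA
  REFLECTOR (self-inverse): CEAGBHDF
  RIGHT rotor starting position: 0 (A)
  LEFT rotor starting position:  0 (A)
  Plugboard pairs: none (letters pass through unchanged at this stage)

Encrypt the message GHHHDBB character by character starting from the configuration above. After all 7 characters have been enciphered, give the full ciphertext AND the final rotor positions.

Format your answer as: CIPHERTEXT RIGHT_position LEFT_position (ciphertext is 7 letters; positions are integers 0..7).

Char 1 ('G'): step: R->1, L=0; G->plug->G->R->G->L->F->refl->H->L'->E->R'->E->plug->E
Char 2 ('H'): step: R->2, L=0; H->plug->H->R->E->L->H->refl->F->L'->G->R'->A->plug->A
Char 3 ('H'): step: R->3, L=0; H->plug->H->R->F->L->B->refl->E->L'->A->R'->D->plug->D
Char 4 ('H'): step: R->4, L=0; H->plug->H->R->F->L->B->refl->E->L'->A->R'->A->plug->A
Char 5 ('D'): step: R->5, L=0; D->plug->D->R->F->L->B->refl->E->L'->A->R'->A->plug->A
Char 6 ('B'): step: R->6, L=0; B->plug->B->R->B->L->C->refl->A->L'->H->R'->H->plug->H
Char 7 ('B'): step: R->7, L=0; B->plug->B->R->D->L->D->refl->G->L'->C->R'->E->plug->E
Final: ciphertext=EADAAHE, RIGHT=7, LEFT=0

Answer: EADAAHE 7 0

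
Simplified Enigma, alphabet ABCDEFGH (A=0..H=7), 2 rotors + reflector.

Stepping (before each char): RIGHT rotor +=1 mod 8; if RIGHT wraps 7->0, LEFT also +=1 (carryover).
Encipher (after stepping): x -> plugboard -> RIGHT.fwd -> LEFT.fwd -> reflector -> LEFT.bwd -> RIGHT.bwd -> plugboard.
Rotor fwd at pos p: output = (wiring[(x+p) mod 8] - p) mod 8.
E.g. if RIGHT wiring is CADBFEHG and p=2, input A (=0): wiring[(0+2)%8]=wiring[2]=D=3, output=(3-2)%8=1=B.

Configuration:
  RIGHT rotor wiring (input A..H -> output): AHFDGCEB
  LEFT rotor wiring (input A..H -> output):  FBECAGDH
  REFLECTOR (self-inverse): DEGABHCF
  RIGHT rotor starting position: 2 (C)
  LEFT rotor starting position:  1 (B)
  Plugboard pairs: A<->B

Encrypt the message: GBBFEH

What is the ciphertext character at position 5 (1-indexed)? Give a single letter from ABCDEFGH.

Char 1 ('G'): step: R->3, L=1; G->plug->G->R->E->L->F->refl->H->L'->D->R'->B->plug->A
Char 2 ('B'): step: R->4, L=1; B->plug->A->R->C->L->B->refl->E->L'->H->R'->H->plug->H
Char 3 ('B'): step: R->5, L=1; B->plug->A->R->F->L->C->refl->G->L'->G->R'->G->plug->G
Char 4 ('F'): step: R->6, L=1; F->plug->F->R->F->L->C->refl->G->L'->G->R'->A->plug->B
Char 5 ('E'): step: R->7, L=1; E->plug->E->R->E->L->F->refl->H->L'->D->R'->G->plug->G

G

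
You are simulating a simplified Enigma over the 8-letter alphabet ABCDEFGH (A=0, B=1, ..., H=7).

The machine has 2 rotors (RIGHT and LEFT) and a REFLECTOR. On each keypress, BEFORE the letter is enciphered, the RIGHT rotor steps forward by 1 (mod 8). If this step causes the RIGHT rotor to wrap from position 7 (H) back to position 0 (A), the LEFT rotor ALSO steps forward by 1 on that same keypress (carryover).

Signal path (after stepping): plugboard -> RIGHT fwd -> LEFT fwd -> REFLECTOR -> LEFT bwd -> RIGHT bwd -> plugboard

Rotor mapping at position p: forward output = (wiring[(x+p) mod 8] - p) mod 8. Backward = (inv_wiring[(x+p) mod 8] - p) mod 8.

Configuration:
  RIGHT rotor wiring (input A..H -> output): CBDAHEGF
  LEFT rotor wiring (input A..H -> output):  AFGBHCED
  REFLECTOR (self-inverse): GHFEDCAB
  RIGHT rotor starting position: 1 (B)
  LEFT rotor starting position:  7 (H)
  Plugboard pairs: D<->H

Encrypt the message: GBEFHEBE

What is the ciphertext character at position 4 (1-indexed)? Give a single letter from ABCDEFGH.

Char 1 ('G'): step: R->2, L=7; G->plug->G->R->A->L->E->refl->D->L'->G->R'->B->plug->B
Char 2 ('B'): step: R->3, L=7; B->plug->B->R->E->L->C->refl->F->L'->H->R'->F->plug->F
Char 3 ('E'): step: R->4, L=7; E->plug->E->R->G->L->D->refl->E->L'->A->R'->B->plug->B
Char 4 ('F'): step: R->5, L=7; F->plug->F->R->G->L->D->refl->E->L'->A->R'->C->plug->C

C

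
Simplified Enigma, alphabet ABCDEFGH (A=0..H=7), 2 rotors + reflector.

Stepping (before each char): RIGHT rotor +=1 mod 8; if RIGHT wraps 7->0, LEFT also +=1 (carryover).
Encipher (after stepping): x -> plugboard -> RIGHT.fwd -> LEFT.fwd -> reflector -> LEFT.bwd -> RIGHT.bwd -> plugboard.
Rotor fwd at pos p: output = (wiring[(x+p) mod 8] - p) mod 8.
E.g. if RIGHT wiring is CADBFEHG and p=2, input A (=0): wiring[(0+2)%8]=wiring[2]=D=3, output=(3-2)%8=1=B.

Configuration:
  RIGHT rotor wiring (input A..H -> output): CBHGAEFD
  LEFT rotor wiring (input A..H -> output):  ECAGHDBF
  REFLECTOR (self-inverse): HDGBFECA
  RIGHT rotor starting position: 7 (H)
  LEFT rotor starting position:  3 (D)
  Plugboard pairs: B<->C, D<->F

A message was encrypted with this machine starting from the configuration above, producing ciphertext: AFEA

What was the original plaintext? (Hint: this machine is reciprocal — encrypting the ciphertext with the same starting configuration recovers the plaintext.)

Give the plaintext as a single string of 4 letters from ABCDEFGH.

Answer: FBGE

Derivation:
Char 1 ('A'): step: R->0, L->4 (L advanced); A->plug->A->R->C->L->F->refl->E->L'->G->R'->D->plug->F
Char 2 ('F'): step: R->1, L=4; F->plug->D->R->H->L->C->refl->G->L'->F->R'->C->plug->B
Char 3 ('E'): step: R->2, L=4; E->plug->E->R->D->L->B->refl->D->L'->A->R'->G->plug->G
Char 4 ('A'): step: R->3, L=4; A->plug->A->R->D->L->B->refl->D->L'->A->R'->E->plug->E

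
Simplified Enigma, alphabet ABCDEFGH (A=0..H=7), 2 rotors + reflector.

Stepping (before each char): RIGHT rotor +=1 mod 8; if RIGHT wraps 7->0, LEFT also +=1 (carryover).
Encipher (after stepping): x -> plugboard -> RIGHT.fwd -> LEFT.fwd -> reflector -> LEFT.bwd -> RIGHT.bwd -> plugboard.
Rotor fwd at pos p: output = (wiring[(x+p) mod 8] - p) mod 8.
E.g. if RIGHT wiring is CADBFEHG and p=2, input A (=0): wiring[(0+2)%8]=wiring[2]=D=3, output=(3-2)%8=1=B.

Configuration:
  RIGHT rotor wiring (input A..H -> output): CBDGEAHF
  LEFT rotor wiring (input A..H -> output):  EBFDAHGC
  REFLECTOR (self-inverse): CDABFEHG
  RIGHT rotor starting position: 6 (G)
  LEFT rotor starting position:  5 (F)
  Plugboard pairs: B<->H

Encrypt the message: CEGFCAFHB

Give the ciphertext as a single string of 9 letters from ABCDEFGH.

Answer: DAHBHECDA

Derivation:
Char 1 ('C'): step: R->7, L=5; C->plug->C->R->C->L->F->refl->E->L'->E->R'->D->plug->D
Char 2 ('E'): step: R->0, L->6 (L advanced); E->plug->E->R->E->L->H->refl->G->L'->C->R'->A->plug->A
Char 3 ('G'): step: R->1, L=6; G->plug->G->R->E->L->H->refl->G->L'->C->R'->B->plug->H
Char 4 ('F'): step: R->2, L=6; F->plug->F->R->D->L->D->refl->B->L'->H->R'->H->plug->B
Char 5 ('C'): step: R->3, L=6; C->plug->C->R->F->L->F->refl->E->L'->B->R'->B->plug->H
Char 6 ('A'): step: R->4, L=6; A->plug->A->R->A->L->A->refl->C->L'->G->R'->E->plug->E
Char 7 ('F'): step: R->5, L=6; F->plug->F->R->G->L->C->refl->A->L'->A->R'->C->plug->C
Char 8 ('H'): step: R->6, L=6; H->plug->B->R->H->L->B->refl->D->L'->D->R'->D->plug->D
Char 9 ('B'): step: R->7, L=6; B->plug->H->R->A->L->A->refl->C->L'->G->R'->A->plug->A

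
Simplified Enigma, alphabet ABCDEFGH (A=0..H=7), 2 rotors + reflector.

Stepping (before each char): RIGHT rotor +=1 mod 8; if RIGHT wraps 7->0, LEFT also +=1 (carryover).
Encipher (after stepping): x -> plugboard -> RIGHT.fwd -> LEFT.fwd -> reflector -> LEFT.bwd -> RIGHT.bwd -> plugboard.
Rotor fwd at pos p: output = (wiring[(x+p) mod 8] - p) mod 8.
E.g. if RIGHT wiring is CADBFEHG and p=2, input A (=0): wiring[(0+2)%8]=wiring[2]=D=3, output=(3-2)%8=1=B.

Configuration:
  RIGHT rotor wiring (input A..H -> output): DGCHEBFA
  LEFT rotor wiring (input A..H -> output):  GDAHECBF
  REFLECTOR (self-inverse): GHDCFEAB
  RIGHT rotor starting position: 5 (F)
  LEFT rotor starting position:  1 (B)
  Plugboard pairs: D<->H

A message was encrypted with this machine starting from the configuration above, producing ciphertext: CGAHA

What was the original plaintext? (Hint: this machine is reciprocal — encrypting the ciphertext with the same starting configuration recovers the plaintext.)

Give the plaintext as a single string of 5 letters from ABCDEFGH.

Answer: BFDEE

Derivation:
Char 1 ('C'): step: R->6, L=1; C->plug->C->R->F->L->A->refl->G->L'->C->R'->B->plug->B
Char 2 ('G'): step: R->7, L=1; G->plug->G->R->C->L->G->refl->A->L'->F->R'->F->plug->F
Char 3 ('A'): step: R->0, L->2 (L advanced); A->plug->A->R->D->L->A->refl->G->L'->A->R'->H->plug->D
Char 4 ('H'): step: R->1, L=2; H->plug->D->R->D->L->A->refl->G->L'->A->R'->E->plug->E
Char 5 ('A'): step: R->2, L=2; A->plug->A->R->A->L->G->refl->A->L'->D->R'->E->plug->E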